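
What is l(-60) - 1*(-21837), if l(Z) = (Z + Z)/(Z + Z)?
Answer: 21838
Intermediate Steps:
l(Z) = 1 (l(Z) = (2*Z)/((2*Z)) = (2*Z)*(1/(2*Z)) = 1)
l(-60) - 1*(-21837) = 1 - 1*(-21837) = 1 + 21837 = 21838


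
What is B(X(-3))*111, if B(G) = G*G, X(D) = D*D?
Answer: 8991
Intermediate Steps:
X(D) = D²
B(G) = G²
B(X(-3))*111 = ((-3)²)²*111 = 9²*111 = 81*111 = 8991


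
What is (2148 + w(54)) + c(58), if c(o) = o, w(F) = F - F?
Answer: 2206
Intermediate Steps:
w(F) = 0
(2148 + w(54)) + c(58) = (2148 + 0) + 58 = 2148 + 58 = 2206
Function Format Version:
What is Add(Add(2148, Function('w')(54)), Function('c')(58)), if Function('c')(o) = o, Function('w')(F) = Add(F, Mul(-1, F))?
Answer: 2206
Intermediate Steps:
Function('w')(F) = 0
Add(Add(2148, Function('w')(54)), Function('c')(58)) = Add(Add(2148, 0), 58) = Add(2148, 58) = 2206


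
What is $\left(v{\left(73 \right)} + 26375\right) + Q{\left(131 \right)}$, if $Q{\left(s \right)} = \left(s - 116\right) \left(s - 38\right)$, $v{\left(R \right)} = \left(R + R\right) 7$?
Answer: $28792$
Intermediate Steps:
$v{\left(R \right)} = 14 R$ ($v{\left(R \right)} = 2 R 7 = 14 R$)
$Q{\left(s \right)} = \left(-116 + s\right) \left(-38 + s\right)$
$\left(v{\left(73 \right)} + 26375\right) + Q{\left(131 \right)} = \left(14 \cdot 73 + 26375\right) + \left(4408 + 131^{2} - 20174\right) = \left(1022 + 26375\right) + \left(4408 + 17161 - 20174\right) = 27397 + 1395 = 28792$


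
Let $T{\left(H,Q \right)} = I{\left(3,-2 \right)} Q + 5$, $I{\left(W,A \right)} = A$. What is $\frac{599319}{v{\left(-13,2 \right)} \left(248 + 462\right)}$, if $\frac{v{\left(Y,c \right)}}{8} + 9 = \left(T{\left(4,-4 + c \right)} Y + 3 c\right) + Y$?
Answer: $- \frac{85617}{107920} \approx -0.79334$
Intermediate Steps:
$T{\left(H,Q \right)} = 5 - 2 Q$ ($T{\left(H,Q \right)} = - 2 Q + 5 = 5 - 2 Q$)
$v{\left(Y,c \right)} = -72 + 8 Y + 24 c + 8 Y \left(13 - 2 c\right)$ ($v{\left(Y,c \right)} = -72 + 8 \left(\left(\left(5 - 2 \left(-4 + c\right)\right) Y + 3 c\right) + Y\right) = -72 + 8 \left(\left(\left(5 - \left(-8 + 2 c\right)\right) Y + 3 c\right) + Y\right) = -72 + 8 \left(\left(\left(13 - 2 c\right) Y + 3 c\right) + Y\right) = -72 + 8 \left(\left(Y \left(13 - 2 c\right) + 3 c\right) + Y\right) = -72 + 8 \left(\left(3 c + Y \left(13 - 2 c\right)\right) + Y\right) = -72 + 8 \left(Y + 3 c + Y \left(13 - 2 c\right)\right) = -72 + \left(8 Y + 24 c + 8 Y \left(13 - 2 c\right)\right) = -72 + 8 Y + 24 c + 8 Y \left(13 - 2 c\right)$)
$\frac{599319}{v{\left(-13,2 \right)} \left(248 + 462\right)} = \frac{599319}{\left(-72 + 24 \cdot 2 + 112 \left(-13\right) - \left(-208\right) 2\right) \left(248 + 462\right)} = \frac{599319}{\left(-72 + 48 - 1456 + 416\right) 710} = \frac{599319}{\left(-1064\right) 710} = \frac{599319}{-755440} = 599319 \left(- \frac{1}{755440}\right) = - \frac{85617}{107920}$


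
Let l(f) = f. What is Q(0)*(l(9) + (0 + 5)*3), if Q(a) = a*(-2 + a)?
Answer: 0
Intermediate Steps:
Q(0)*(l(9) + (0 + 5)*3) = (0*(-2 + 0))*(9 + (0 + 5)*3) = (0*(-2))*(9 + 5*3) = 0*(9 + 15) = 0*24 = 0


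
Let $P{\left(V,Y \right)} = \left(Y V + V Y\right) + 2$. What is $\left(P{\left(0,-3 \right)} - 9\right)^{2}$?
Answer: $49$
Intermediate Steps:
$P{\left(V,Y \right)} = 2 + 2 V Y$ ($P{\left(V,Y \right)} = \left(V Y + V Y\right) + 2 = 2 V Y + 2 = 2 + 2 V Y$)
$\left(P{\left(0,-3 \right)} - 9\right)^{2} = \left(\left(2 + 2 \cdot 0 \left(-3\right)\right) - 9\right)^{2} = \left(\left(2 + 0\right) - 9\right)^{2} = \left(2 - 9\right)^{2} = \left(-7\right)^{2} = 49$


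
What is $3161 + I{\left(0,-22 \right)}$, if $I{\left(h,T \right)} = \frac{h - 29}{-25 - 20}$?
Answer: $\frac{142274}{45} \approx 3161.6$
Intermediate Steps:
$I{\left(h,T \right)} = \frac{29}{45} - \frac{h}{45}$ ($I{\left(h,T \right)} = \frac{-29 + h}{-45} = \left(-29 + h\right) \left(- \frac{1}{45}\right) = \frac{29}{45} - \frac{h}{45}$)
$3161 + I{\left(0,-22 \right)} = 3161 + \left(\frac{29}{45} - 0\right) = 3161 + \left(\frac{29}{45} + 0\right) = 3161 + \frac{29}{45} = \frac{142274}{45}$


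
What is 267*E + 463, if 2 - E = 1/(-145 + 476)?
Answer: 329740/331 ≈ 996.19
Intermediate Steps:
E = 661/331 (E = 2 - 1/(-145 + 476) = 2 - 1/331 = 661/331 ≈ 1.9970)
267*E + 463 = 267*(661/331) + 463 = 176487/331 + 463 = 329740/331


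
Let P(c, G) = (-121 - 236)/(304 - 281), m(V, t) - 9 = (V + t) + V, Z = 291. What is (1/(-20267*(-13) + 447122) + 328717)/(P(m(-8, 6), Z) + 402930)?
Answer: 5372431981186/6585088780569 ≈ 0.81585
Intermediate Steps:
m(V, t) = 9 + t + 2*V (m(V, t) = 9 + ((V + t) + V) = 9 + (t + 2*V) = 9 + t + 2*V)
P(c, G) = -357/23
(1/(-20267*(-13) + 447122) + 328717)/(P(m(-8, 6), Z) + 402930) = (1/(-20267*(-13) + 447122) + 328717)/(-357/23 + 402930) = (1/(263471 + 447122) + 328717)/(9267033/23) = (1/710593 + 328717)*(23/9267033) = (233583999182/710593)*(23/9267033) = 5372431981186/6585088780569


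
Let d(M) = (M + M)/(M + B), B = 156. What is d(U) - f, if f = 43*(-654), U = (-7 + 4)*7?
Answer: 1265476/45 ≈ 28122.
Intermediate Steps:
U = -21 (U = -3*7 = -21)
f = -28122
d(M) = 2*M/(156 + M) (d(M) = (M + M)/(M + 156) = (2*M)/(156 + M) = 2*M/(156 + M))
d(U) - f = 2*(-21)/(156 - 21) - 1*(-28122) = 2*(-21)/135 + 28122 = 2*(-21)*(1/135) + 28122 = -14/45 + 28122 = 1265476/45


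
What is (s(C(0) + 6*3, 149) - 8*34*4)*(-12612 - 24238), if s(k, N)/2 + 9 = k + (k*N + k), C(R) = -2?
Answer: -137303100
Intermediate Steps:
s(k, N) = -18 + 4*k + 2*N*k (s(k, N) = -18 + 2*(k + (k*N + k)) = -18 + 2*(k + (N*k + k)) = -18 + 2*(k + (k + N*k)) = -18 + 2*(2*k + N*k) = -18 + (4*k + 2*N*k) = -18 + 4*k + 2*N*k)
(s(C(0) + 6*3, 149) - 8*34*4)*(-12612 - 24238) = ((-18 + 4*(-2 + 6*3) + 2*149*(-2 + 6*3)) - 8*34*4)*(-12612 - 24238) = ((-18 + 4*(-2 + 18) + 2*149*(-2 + 18)) - 272*4)*(-36850) = ((-18 + 4*16 + 2*149*16) - 1088)*(-36850) = ((-18 + 64 + 4768) - 1088)*(-36850) = (4814 - 1088)*(-36850) = 3726*(-36850) = -137303100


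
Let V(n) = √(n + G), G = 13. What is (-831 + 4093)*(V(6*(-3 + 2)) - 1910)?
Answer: -6230420 + 3262*√7 ≈ -6.2218e+6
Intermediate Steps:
V(n) = √(13 + n) (V(n) = √(n + 13) = √(13 + n))
(-831 + 4093)*(V(6*(-3 + 2)) - 1910) = (-831 + 4093)*(√(13 + 6*(-3 + 2)) - 1910) = 3262*(√(13 + 6*(-1)) - 1910) = 3262*(√(13 - 6) - 1910) = 3262*(√7 - 1910) = 3262*(-1910 + √7) = -6230420 + 3262*√7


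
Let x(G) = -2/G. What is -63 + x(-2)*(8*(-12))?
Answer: -159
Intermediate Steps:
-63 + x(-2)*(8*(-12)) = -63 + (-2/(-2))*(8*(-12)) = -63 - 2*(-½)*(-96) = -63 + 1*(-96) = -63 - 96 = -159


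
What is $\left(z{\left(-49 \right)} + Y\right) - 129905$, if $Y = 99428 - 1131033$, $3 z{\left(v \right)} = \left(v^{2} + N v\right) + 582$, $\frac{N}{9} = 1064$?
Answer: $- \frac{3950771}{3} \approx -1.3169 \cdot 10^{6}$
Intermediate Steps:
$N = 9576$ ($N = 9 \cdot 1064 = 9576$)
$z{\left(v \right)} = 194 + 3192 v + \frac{v^{2}}{3}$ ($z{\left(v \right)} = \frac{\left(v^{2} + 9576 v\right) + 582}{3} = \frac{582 + v^{2} + 9576 v}{3} = 194 + 3192 v + \frac{v^{2}}{3}$)
$Y = -1031605$ ($Y = 99428 - 1131033 = -1031605$)
$\left(z{\left(-49 \right)} + Y\right) - 129905 = \left(\left(194 + 3192 \left(-49\right) + \frac{\left(-49\right)^{2}}{3}\right) - 1031605\right) - 129905 = \left(\left(194 - 156408 + \frac{1}{3} \cdot 2401\right) - 1031605\right) - 129905 = \left(\left(194 - 156408 + \frac{2401}{3}\right) - 1031605\right) - 129905 = \left(- \frac{466241}{3} - 1031605\right) - 129905 = - \frac{3561056}{3} - 129905 = - \frac{3950771}{3}$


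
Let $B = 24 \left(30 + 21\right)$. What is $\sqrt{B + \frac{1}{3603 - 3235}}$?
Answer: $\frac{\sqrt{10359959}}{92} \approx 34.986$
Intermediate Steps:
$B = 1224$ ($B = 24 \cdot 51 = 1224$)
$\sqrt{B + \frac{1}{3603 - 3235}} = \sqrt{1224 + \frac{1}{3603 - 3235}} = \sqrt{1224 + \frac{1}{368}} = \sqrt{\frac{450433}{368}} = \frac{\sqrt{10359959}}{92}$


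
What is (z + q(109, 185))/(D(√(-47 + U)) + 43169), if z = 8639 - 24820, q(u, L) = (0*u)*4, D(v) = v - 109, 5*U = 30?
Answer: -63341260/168560331 + 1471*I*√41/168560331 ≈ -0.37578 + 5.5879e-5*I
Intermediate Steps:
U = 6 (U = (⅕)*30 = 6)
D(v) = -109 + v
q(u, L) = 0 (q(u, L) = 0*4 = 0)
z = -16181
(z + q(109, 185))/(D(√(-47 + U)) + 43169) = (-16181 + 0)/((-109 + √(-47 + 6)) + 43169) = -16181/((-109 + √(-41)) + 43169) = -16181/((-109 + I*√41) + 43169) = -16181/(43060 + I*√41)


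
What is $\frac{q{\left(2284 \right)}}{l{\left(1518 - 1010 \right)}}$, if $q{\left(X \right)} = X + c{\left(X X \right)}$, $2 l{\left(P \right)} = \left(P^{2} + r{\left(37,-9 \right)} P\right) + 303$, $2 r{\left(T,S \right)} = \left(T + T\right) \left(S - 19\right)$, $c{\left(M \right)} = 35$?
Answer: $- \frac{1546}{89307} \approx -0.017311$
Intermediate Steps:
$r{\left(T,S \right)} = T \left(-19 + S\right)$ ($r{\left(T,S \right)} = \frac{\left(T + T\right) \left(S - 19\right)}{2} = \frac{2 T \left(-19 + S\right)}{2} = T \left(-19 + S\right)$)
$l{\left(P \right)} = \frac{303}{2} + \frac{P^{2}}{2} - 518 P$ ($l{\left(P \right)} = \frac{\left(P^{2} + 37 \left(-19 - 9\right) P\right) + 303}{2} = \frac{\left(P^{2} + 37 \left(-28\right) P\right) + 303}{2} = \frac{\left(P^{2} - 1036 P\right) + 303}{2} = \frac{303 + P^{2} - 1036 P}{2} = \frac{303}{2} + \frac{P^{2}}{2} - 518 P$)
$q{\left(X \right)} = 35 + X$ ($q{\left(X \right)} = X + 35 = 35 + X$)
$\frac{q{\left(2284 \right)}}{l{\left(1518 - 1010 \right)}} = \frac{35 + 2284}{\frac{303}{2} + \frac{\left(1518 - 1010\right)^{2}}{2} - 518 \left(1518 - 1010\right)} = \frac{2319}{\frac{303}{2} + \frac{508^{2}}{2} - 263144} = \frac{2319}{\frac{303}{2} + \frac{1}{2} \cdot 258064 - 263144} = \frac{2319}{\frac{303}{2} + 129032 - 263144} = \frac{2319}{- \frac{267921}{2}} = 2319 \left(- \frac{2}{267921}\right) = - \frac{1546}{89307}$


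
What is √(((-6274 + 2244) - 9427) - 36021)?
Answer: I*√49478 ≈ 222.44*I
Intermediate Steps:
√(((-6274 + 2244) - 9427) - 36021) = √((-4030 - 9427) - 36021) = √(-13457 - 36021) = √(-49478) = I*√49478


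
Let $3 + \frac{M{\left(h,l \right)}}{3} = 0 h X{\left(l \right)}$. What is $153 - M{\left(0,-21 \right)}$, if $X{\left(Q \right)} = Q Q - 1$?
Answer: $162$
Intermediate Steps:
$X{\left(Q \right)} = -1 + Q^{2}$ ($X{\left(Q \right)} = Q^{2} - 1 = -1 + Q^{2}$)
$M{\left(h,l \right)} = -9$ ($M{\left(h,l \right)} = -9 + 3 \cdot 0 h \left(-1 + l^{2}\right) = -9 + 3 \cdot 0 \left(-1 + l^{2}\right) = -9 + 3 \cdot 0 = -9 + 0 = -9$)
$153 - M{\left(0,-21 \right)} = 153 - -9 = 153 + 9 = 162$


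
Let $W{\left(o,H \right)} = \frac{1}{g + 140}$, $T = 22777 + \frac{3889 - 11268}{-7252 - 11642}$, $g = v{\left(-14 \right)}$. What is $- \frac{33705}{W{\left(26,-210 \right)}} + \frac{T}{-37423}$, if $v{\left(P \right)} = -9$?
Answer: $- \frac{66424812882841}{15044046} \approx -4.4154 \cdot 10^{6}$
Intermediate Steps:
$g = -9$
$T = \frac{9156511}{402}$ ($T = 22777 - \frac{7379}{-18894} = 22777 - - \frac{157}{402} = 22777 + \frac{157}{402} = \frac{9156511}{402} \approx 22777.0$)
$W{\left(o,H \right)} = \frac{1}{131}$ ($W{\left(o,H \right)} = \frac{1}{-9 + 140} = \frac{1}{131}$)
$- \frac{33705}{W{\left(26,-210 \right)}} + \frac{T}{-37423} = - 33705 \frac{1}{\frac{1}{131}} + \frac{9156511}{402 \left(-37423\right)} = \left(-33705\right) 131 + \frac{9156511}{402} \left(- \frac{1}{37423}\right) = -4415355 - \frac{9156511}{15044046} = - \frac{66424812882841}{15044046}$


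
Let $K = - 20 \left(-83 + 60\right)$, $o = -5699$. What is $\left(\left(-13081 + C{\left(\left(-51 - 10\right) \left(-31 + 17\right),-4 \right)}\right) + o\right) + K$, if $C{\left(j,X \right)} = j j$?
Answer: $710996$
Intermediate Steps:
$C{\left(j,X \right)} = j^{2}$
$K = 460$ ($K = \left(-20\right) \left(-23\right) = 460$)
$\left(\left(-13081 + C{\left(\left(-51 - 10\right) \left(-31 + 17\right),-4 \right)}\right) + o\right) + K = \left(\left(-13081 + \left(\left(-51 - 10\right) \left(-31 + 17\right)\right)^{2}\right) - 5699\right) + 460 = \left(\left(-13081 + \left(\left(-61\right) \left(-14\right)\right)^{2}\right) - 5699\right) + 460 = \left(\left(-13081 + 854^{2}\right) - 5699\right) + 460 = \left(\left(-13081 + 729316\right) - 5699\right) + 460 = \left(716235 - 5699\right) + 460 = 710536 + 460 = 710996$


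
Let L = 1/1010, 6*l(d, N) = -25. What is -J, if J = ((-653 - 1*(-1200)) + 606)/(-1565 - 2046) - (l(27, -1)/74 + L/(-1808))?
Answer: 192494452819/731931211680 ≈ 0.26300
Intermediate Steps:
l(d, N) = -25/6 (l(d, N) = (1/6)*(-25) = -25/6)
L = 1/1010 ≈ 0.00099010
J = -192494452819/731931211680 (J = ((-653 - 1*(-1200)) + 606)/(-1565 - 2046) - (-25/6/74 + (1/1010)/(-1808)) = ((-653 + 1200) + 606)/(-3611) - (-25/6*1/74 + (1/1010)*(-1/1808)) = (547 + 606)*(-1/3611) - (-25/444 - 1/1826080) = 1153*(-1/3611) - 1*(-11413111/202694880) = -1153/3611 + 11413111/202694880 = -192494452819/731931211680 ≈ -0.26300)
-J = -1*(-192494452819/731931211680) = 192494452819/731931211680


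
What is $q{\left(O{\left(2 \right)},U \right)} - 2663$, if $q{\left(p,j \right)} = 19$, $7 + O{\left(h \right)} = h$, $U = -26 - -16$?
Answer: $-2644$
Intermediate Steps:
$U = -10$ ($U = -26 + 16 = -10$)
$O{\left(h \right)} = -7 + h$
$q{\left(O{\left(2 \right)},U \right)} - 2663 = 19 - 2663 = -2644$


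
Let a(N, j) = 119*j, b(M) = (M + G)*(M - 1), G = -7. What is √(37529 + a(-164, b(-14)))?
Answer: √75014 ≈ 273.89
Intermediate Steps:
b(M) = (-1 + M)*(-7 + M) (b(M) = (M - 7)*(M - 1) = (-7 + M)*(-1 + M) = (-1 + M)*(-7 + M))
√(37529 + a(-164, b(-14))) = √(37529 + 119*(7 + (-14)² - 8*(-14))) = √(37529 + 119*(7 + 196 + 112)) = √(37529 + 119*315) = √(37529 + 37485) = √75014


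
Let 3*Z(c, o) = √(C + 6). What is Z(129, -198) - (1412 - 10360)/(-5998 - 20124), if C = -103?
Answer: -4474/13061 + I*√97/3 ≈ -0.34255 + 3.283*I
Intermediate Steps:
Z(c, o) = I*√97/3 (Z(c, o) = √(-103 + 6)/3 = √(-97)/3 = (I*√97)/3 = I*√97/3)
Z(129, -198) - (1412 - 10360)/(-5998 - 20124) = I*√97/3 - (1412 - 10360)/(-5998 - 20124) = I*√97/3 - (-8948)/(-26122) = I*√97/3 - (-8948)*(-1)/26122 = I*√97/3 - 1*4474/13061 = I*√97/3 - 4474/13061 = -4474/13061 + I*√97/3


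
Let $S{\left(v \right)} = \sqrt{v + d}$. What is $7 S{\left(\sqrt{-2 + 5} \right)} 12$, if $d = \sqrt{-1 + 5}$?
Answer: $84 \sqrt{2 + \sqrt{3}} \approx 162.28$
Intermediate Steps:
$d = 2$ ($d = \sqrt{4} = 2$)
$S{\left(v \right)} = \sqrt{2 + v}$ ($S{\left(v \right)} = \sqrt{v + 2} = \sqrt{2 + v}$)
$7 S{\left(\sqrt{-2 + 5} \right)} 12 = 7 \sqrt{2 + \sqrt{-2 + 5}} \cdot 12 = 7 \sqrt{2 + \sqrt{3}} \cdot 12 = 84 \sqrt{2 + \sqrt{3}}$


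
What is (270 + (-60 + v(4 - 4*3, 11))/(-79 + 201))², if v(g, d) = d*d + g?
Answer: 1088538049/14884 ≈ 73135.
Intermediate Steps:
v(g, d) = g + d² (v(g, d) = d² + g = g + d²)
(270 + (-60 + v(4 - 4*3, 11))/(-79 + 201))² = (270 + (-60 + ((4 - 4*3) + 11²))/(-79 + 201))² = (270 + (-60 + ((4 - 1*12) + 121))/122)² = (270 + (-60 + ((4 - 12) + 121))*(1/122))² = (270 + (-60 + (-8 + 121))*(1/122))² = (270 + (-60 + 113)*(1/122))² = (270 + 53*(1/122))² = (270 + 53/122)² = (32993/122)² = 1088538049/14884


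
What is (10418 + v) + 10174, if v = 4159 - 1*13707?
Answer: 11044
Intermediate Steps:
v = -9548 (v = 4159 - 13707 = -9548)
(10418 + v) + 10174 = (10418 - 9548) + 10174 = 870 + 10174 = 11044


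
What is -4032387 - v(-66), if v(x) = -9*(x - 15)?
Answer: -4033116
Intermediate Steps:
v(x) = 135 - 9*x (v(x) = -9*(-15 + x) = 135 - 9*x)
-4032387 - v(-66) = -4032387 - (135 - 9*(-66)) = -4032387 - (135 + 594) = -4032387 - 1*729 = -4032387 - 729 = -4033116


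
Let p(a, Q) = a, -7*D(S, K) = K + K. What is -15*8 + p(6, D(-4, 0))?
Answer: -114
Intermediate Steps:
D(S, K) = -2*K/7 (D(S, K) = -(K + K)/7 = -2*K/7)
-15*8 + p(6, D(-4, 0)) = -15*8 + 6 = -120 + 6 = -114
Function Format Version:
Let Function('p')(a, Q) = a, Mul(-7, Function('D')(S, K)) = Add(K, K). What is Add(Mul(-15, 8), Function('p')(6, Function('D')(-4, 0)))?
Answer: -114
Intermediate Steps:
Function('D')(S, K) = Mul(Rational(-2, 7), K) (Function('D')(S, K) = Mul(Rational(-1, 7), Add(K, K)) = Mul(Rational(-1, 7), Mul(2, K)) = Mul(Rational(-2, 7), K))
Add(Mul(-15, 8), Function('p')(6, Function('D')(-4, 0))) = Add(Mul(-15, 8), 6) = Add(-120, 6) = -114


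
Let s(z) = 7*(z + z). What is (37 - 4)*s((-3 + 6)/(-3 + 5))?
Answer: 693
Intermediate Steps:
s(z) = 14*z (s(z) = 7*(2*z) = 14*z)
(37 - 4)*s((-3 + 6)/(-3 + 5)) = (37 - 4)*(14*((-3 + 6)/(-3 + 5))) = 33*(14*(3/2)) = 33*21 = 693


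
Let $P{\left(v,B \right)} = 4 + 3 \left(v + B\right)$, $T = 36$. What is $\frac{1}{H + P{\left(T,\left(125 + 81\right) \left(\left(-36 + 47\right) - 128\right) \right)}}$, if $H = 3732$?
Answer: $- \frac{1}{68462} \approx -1.4607 \cdot 10^{-5}$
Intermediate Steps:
$P{\left(v,B \right)} = 4 + 3 B + 3 v$ ($P{\left(v,B \right)} = 4 + 3 \left(B + v\right) = 4 + \left(3 B + 3 v\right) = 4 + 3 B + 3 v$)
$\frac{1}{H + P{\left(T,\left(125 + 81\right) \left(\left(-36 + 47\right) - 128\right) \right)}} = \frac{1}{3732 + \left(4 + 3 \left(125 + 81\right) \left(\left(-36 + 47\right) - 128\right) + 3 \cdot 36\right)} = \frac{1}{3732 + \left(4 + 3 \cdot 206 \left(11 - 128\right) + 108\right)} = \frac{1}{3732 + \left(4 + 3 \cdot 206 \left(-117\right) + 108\right)} = \frac{1}{3732 + \left(4 + 3 \left(-24102\right) + 108\right)} = \frac{1}{3732 + \left(4 - 72306 + 108\right)} = \frac{1}{3732 - 72194} = \frac{1}{-68462} = - \frac{1}{68462}$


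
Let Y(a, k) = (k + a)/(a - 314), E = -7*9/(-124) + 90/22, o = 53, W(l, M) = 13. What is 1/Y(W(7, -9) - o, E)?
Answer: 482856/48287 ≈ 9.9997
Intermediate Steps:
E = 6273/1364 (E = -63*(-1/124) + 90*(1/22) = 63/124 + 45/11 = 6273/1364 ≈ 4.5990)
Y(a, k) = (a + k)/(-314 + a)
1/Y(W(7, -9) - o, E) = 1/(((13 - 1*53) + 6273/1364)/(-314 + (13 - 1*53))) = 1/(((13 - 53) + 6273/1364)/(-314 + (13 - 53))) = 1/((-40 + 6273/1364)/(-314 - 40)) = 1/(-48287/1364/(-354)) = 1/(-1/354*(-48287/1364)) = 1/(48287/482856) = 482856/48287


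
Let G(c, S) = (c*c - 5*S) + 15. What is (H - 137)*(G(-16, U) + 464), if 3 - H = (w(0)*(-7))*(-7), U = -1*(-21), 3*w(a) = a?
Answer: -84420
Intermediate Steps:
w(a) = a/3
U = 21
G(c, S) = 15 + c**2 - 5*S (G(c, S) = (c**2 - 5*S) + 15 = 15 + c**2 - 5*S)
H = 3 (H = 3 - ((1/3)*0)*(-7)*(-7) = 3 - 0*(-7)*(-7) = 3 - 0*(-7) = 3 - 1*0 = 3 + 0 = 3)
(H - 137)*(G(-16, U) + 464) = (3 - 137)*((15 + (-16)**2 - 5*21) + 464) = -134*((15 + 256 - 105) + 464) = -134*(166 + 464) = -134*630 = -84420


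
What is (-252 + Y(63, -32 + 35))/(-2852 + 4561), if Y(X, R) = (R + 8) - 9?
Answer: -250/1709 ≈ -0.14628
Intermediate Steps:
Y(X, R) = -1 + R (Y(X, R) = (8 + R) - 9 = -1 + R)
(-252 + Y(63, -32 + 35))/(-2852 + 4561) = (-252 + (-1 + (-32 + 35)))/(-2852 + 4561) = (-252 + (-1 + 3))/1709 = (-252 + 2)*(1/1709) = -250*1/1709 = -250/1709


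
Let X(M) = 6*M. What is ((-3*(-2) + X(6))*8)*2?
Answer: 672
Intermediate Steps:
((-3*(-2) + X(6))*8)*2 = ((-3*(-2) + 6*6)*8)*2 = ((6 + 36)*8)*2 = (42*8)*2 = 336*2 = 672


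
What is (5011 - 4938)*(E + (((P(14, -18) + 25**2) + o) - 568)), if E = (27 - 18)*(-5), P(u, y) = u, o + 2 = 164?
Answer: 13724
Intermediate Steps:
o = 162 (o = -2 + 164 = 162)
E = -45 (E = 9*(-5) = -45)
(5011 - 4938)*(E + (((P(14, -18) + 25**2) + o) - 568)) = (5011 - 4938)*(-45 + (((14 + 25**2) + 162) - 568)) = 73*(-45 + (((14 + 625) + 162) - 568)) = 73*(-45 + ((639 + 162) - 568)) = 73*(-45 + (801 - 568)) = 73*(-45 + 233) = 73*188 = 13724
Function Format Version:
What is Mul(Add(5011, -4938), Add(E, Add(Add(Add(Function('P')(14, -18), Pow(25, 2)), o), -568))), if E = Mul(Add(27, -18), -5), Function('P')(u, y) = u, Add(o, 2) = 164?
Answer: 13724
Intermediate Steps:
o = 162 (o = Add(-2, 164) = 162)
E = -45 (E = Mul(9, -5) = -45)
Mul(Add(5011, -4938), Add(E, Add(Add(Add(Function('P')(14, -18), Pow(25, 2)), o), -568))) = Mul(Add(5011, -4938), Add(-45, Add(Add(Add(14, Pow(25, 2)), 162), -568))) = Mul(73, Add(-45, Add(Add(Add(14, 625), 162), -568))) = Mul(73, Add(-45, Add(Add(639, 162), -568))) = Mul(73, Add(-45, Add(801, -568))) = Mul(73, Add(-45, 233)) = Mul(73, 188) = 13724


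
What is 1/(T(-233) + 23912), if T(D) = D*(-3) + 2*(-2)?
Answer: 1/24607 ≈ 4.0639e-5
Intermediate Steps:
T(D) = -4 - 3*D (T(D) = -3*D - 4 = -4 - 3*D)
1/(T(-233) + 23912) = 1/((-4 - 3*(-233)) + 23912) = 1/((-4 + 699) + 23912) = 1/(695 + 23912) = 1/24607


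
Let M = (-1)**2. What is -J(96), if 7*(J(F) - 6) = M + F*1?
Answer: -139/7 ≈ -19.857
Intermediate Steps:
M = 1
J(F) = 43/7 + F/7 (J(F) = 6 + (1 + F*1)/7 = 6 + (1 + F)/7 = 6 + (1/7 + F/7) = 43/7 + F/7)
-J(96) = -(43/7 + (1/7)*96) = -(43/7 + 96/7) = -1*139/7 = -139/7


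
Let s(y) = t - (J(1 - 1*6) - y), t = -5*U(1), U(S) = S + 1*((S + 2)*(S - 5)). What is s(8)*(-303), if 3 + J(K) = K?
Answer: -21513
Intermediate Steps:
J(K) = -3 + K
U(S) = S + (-5 + S)*(2 + S) (U(S) = S + 1*((2 + S)*(-5 + S)) = S + 1*((-5 + S)*(2 + S)) = S + (-5 + S)*(2 + S))
t = 55 (t = -5*(-10 + 1² - 2*1) = -5*(-10 + 1 - 2) = -5*(-11) = 55)
s(y) = 63 + y (s(y) = 55 - ((-3 + (1 - 1*6)) - y) = 55 - ((-3 + (1 - 6)) - y) = 55 - ((-3 - 5) - y) = 55 - (-8 - y) = 55 + (8 + y) = 63 + y)
s(8)*(-303) = (63 + 8)*(-303) = 71*(-303) = -21513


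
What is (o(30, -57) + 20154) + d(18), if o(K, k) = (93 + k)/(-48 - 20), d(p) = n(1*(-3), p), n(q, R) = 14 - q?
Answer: 342898/17 ≈ 20170.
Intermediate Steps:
d(p) = 17 (d(p) = 14 - (-3) = 14 - 1*(-3) = 14 + 3 = 17)
o(K, k) = -93/68 - k/68 (o(K, k) = (93 + k)/(-68) = (93 + k)*(-1/68) = -93/68 - k/68)
(o(30, -57) + 20154) + d(18) = ((-93/68 - 1/68*(-57)) + 20154) + 17 = ((-93/68 + 57/68) + 20154) + 17 = (-9/17 + 20154) + 17 = 342609/17 + 17 = 342898/17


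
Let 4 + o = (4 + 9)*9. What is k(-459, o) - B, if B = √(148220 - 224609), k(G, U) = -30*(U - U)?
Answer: -I*√76389 ≈ -276.39*I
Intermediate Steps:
o = 113 (o = -4 + (4 + 9)*9 = -4 + 13*9 = -4 + 117 = 113)
k(G, U) = 0 (k(G, U) = -0 = -30*0 = 0)
B = I*√76389 (B = √(-76389) = I*√76389 ≈ 276.39*I)
k(-459, o) - B = 0 - I*√76389 = -I*√76389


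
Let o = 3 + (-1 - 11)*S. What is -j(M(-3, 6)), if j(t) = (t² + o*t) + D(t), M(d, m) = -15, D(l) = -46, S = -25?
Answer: 4366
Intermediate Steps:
o = 303 (o = 3 + (-1 - 11)*(-25) = 3 - 12*(-25) = 3 + 300 = 303)
j(t) = -46 + t² + 303*t (j(t) = (t² + 303*t) - 46 = -46 + t² + 303*t)
-j(M(-3, 6)) = -(-46 + (-15)² + 303*(-15)) = -(-46 + 225 - 4545) = -1*(-4366) = 4366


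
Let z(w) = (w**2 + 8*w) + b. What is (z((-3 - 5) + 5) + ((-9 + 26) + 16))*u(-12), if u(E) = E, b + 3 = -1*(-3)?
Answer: -216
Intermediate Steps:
b = 0 (b = -3 - 1*(-3) = -3 + 3 = 0)
z(w) = w**2 + 8*w (z(w) = (w**2 + 8*w) + 0 = w**2 + 8*w)
(z((-3 - 5) + 5) + ((-9 + 26) + 16))*u(-12) = (((-3 - 5) + 5)*(8 + ((-3 - 5) + 5)) + ((-9 + 26) + 16))*(-12) = ((-8 + 5)*(8 + (-8 + 5)) + (17 + 16))*(-12) = (-3*(8 - 3) + 33)*(-12) = (-3*5 + 33)*(-12) = (-15 + 33)*(-12) = 18*(-12) = -216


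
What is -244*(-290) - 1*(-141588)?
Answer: 212348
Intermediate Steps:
-244*(-290) - 1*(-141588) = 70760 + 141588 = 212348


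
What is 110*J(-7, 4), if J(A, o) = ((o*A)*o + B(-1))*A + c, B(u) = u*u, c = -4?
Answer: 85030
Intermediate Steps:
B(u) = u²
J(A, o) = -4 + A*(1 + A*o²) (J(A, o) = ((o*A)*o + (-1)²)*A - 4 = ((A*o)*o + 1)*A - 4 = (A*o² + 1)*A - 4 = (1 + A*o²)*A - 4 = A*(1 + A*o²) - 4 = -4 + A*(1 + A*o²))
110*J(-7, 4) = 110*(-4 - 7 + (-7)²*4²) = 110*(-4 - 7 + 49*16) = 110*(-4 - 7 + 784) = 110*773 = 85030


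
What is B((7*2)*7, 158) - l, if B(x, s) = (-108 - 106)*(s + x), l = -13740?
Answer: -41044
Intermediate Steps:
B(x, s) = -214*s - 214*x (B(x, s) = -214*(s + x) = -214*s - 214*x)
B((7*2)*7, 158) - l = (-214*158 - 214*7*2*7) - 1*(-13740) = (-33812 - 2996*7) + 13740 = (-33812 - 214*98) + 13740 = (-33812 - 20972) + 13740 = -54784 + 13740 = -41044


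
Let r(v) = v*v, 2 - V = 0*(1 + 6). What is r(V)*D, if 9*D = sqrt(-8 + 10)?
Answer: 4*sqrt(2)/9 ≈ 0.62854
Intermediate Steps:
D = sqrt(2)/9 (D = sqrt(-8 + 10)/9 = sqrt(2)/9 ≈ 0.15713)
V = 2 (V = 2 - 0*(1 + 6) = 2 - 0*7 = 2 - 1*0 = 2 + 0 = 2)
r(v) = v**2
r(V)*D = 2**2*(sqrt(2)/9) = 4*(sqrt(2)/9) = 4*sqrt(2)/9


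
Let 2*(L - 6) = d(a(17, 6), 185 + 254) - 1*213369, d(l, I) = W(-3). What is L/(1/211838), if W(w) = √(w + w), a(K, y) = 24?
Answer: -22598560083 + 105919*I*√6 ≈ -2.2599e+10 + 2.5945e+5*I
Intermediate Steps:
W(w) = √2*√w (W(w) = √(2*w) = √2*√w)
d(l, I) = I*√6 (d(l, I) = √2*√(-3) = √2*(I*√3) = I*√6)
L = -213357/2 + I*√6/2 (L = 6 + (I*√6 - 1*213369)/2 = 6 + (I*√6 - 213369)/2 = 6 + (-213369 + I*√6)/2 = 6 + (-213369/2 + I*√6/2) = -213357/2 + I*√6/2 ≈ -1.0668e+5 + 1.2247*I)
L/(1/211838) = (-213357/2 + I*√6/2)/(1/211838) = (-213357/2 + I*√6/2)*211838 = -22598560083 + 105919*I*√6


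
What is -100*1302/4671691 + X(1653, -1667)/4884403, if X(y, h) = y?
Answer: -628226965377/22818421535473 ≈ -0.027532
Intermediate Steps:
-100*1302/4671691 + X(1653, -1667)/4884403 = -100*1302/4671691 + 1653/4884403 = -130200*1/4671691 + 1653*(1/4884403) = -130200/4671691 + 1653/4884403 = -628226965377/22818421535473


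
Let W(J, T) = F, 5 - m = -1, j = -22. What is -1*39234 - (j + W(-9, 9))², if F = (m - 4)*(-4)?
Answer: -40134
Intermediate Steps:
m = 6 (m = 5 - 1*(-1) = 5 + 1 = 6)
F = -8 (F = (6 - 4)*(-4) = 2*(-4) = -8)
W(J, T) = -8
-1*39234 - (j + W(-9, 9))² = -1*39234 - (-22 - 8)² = -39234 - 1*(-30)² = -39234 - 1*900 = -39234 - 900 = -40134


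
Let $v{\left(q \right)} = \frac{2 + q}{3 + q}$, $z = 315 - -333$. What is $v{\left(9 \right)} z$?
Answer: $594$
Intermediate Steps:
$z = 648$ ($z = 315 + 333 = 648$)
$v{\left(q \right)} = \frac{2 + q}{3 + q}$
$v{\left(9 \right)} z = \frac{2 + 9}{3 + 9} \cdot 648 = \frac{1}{12} \cdot 11 \cdot 648 = \frac{11}{12} \cdot 648 = 594$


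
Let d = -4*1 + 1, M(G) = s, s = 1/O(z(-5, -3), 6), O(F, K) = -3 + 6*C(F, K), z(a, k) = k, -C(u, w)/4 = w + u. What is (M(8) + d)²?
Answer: 51076/5625 ≈ 9.0802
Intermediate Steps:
C(u, w) = -4*u - 4*w (C(u, w) = -4*(w + u) = -4*(u + w) = -4*u - 4*w)
O(F, K) = -3 - 24*F - 24*K (O(F, K) = -3 + 6*(-4*F - 4*K) = -3 + (-24*F - 24*K) = -3 - 24*F - 24*K)
s = -1/75 (s = 1/(-3 - 24*(-3) - 24*6) = 1/(-3 + 72 - 144) = 1/(-75) = -1/75 ≈ -0.013333)
M(G) = -1/75
d = -3 (d = -4 + 1 = -3)
(M(8) + d)² = (-1/75 - 3)² = (-226/75)² = 51076/5625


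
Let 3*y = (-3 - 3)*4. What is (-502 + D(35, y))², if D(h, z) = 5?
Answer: 247009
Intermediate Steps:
y = -8 (y = ((-3 - 3)*4)/3 = (-6*4)/3 = (⅓)*(-24) = -8)
(-502 + D(35, y))² = (-502 + 5)² = (-497)² = 247009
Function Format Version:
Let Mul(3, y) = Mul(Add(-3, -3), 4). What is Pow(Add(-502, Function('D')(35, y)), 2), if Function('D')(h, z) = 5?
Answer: 247009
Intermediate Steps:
y = -8 (y = Mul(Rational(1, 3), Mul(Add(-3, -3), 4)) = Mul(Rational(1, 3), Mul(-6, 4)) = Mul(Rational(1, 3), -24) = -8)
Pow(Add(-502, Function('D')(35, y)), 2) = Pow(Add(-502, 5), 2) = Pow(-497, 2) = 247009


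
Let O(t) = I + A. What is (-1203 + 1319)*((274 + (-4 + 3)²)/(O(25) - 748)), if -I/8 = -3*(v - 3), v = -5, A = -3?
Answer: -31900/943 ≈ -33.828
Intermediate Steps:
I = -192 (I = -(-24)*(-5 - 3) = -(-24)*(-8) = -8*24 = -192)
O(t) = -195 (O(t) = -192 - 3 = -195)
(-1203 + 1319)*((274 + (-4 + 3)²)/(O(25) - 748)) = (-1203 + 1319)*((274 + (-4 + 3)²)/(-195 - 748)) = 116*((274 + (-1)²)/(-943)) = 116*((274 + 1)*(-1/943)) = 116*(275*(-1/943)) = 116*(-275/943) = -31900/943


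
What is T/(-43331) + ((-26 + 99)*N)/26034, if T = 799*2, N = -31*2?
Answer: -118859219/564039627 ≈ -0.21073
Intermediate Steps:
N = -62
T = 1598
T/(-43331) + ((-26 + 99)*N)/26034 = 1598/(-43331) + ((-26 + 99)*(-62))/26034 = 1598*(-1/43331) + (73*(-62))*(1/26034) = -1598/43331 - 4526*1/26034 = -1598/43331 - 2263/13017 = -118859219/564039627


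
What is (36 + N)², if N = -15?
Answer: 441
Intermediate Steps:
(36 + N)² = (36 - 15)² = 21² = 441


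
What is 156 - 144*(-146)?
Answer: 21180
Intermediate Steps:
156 - 144*(-146) = 156 + 21024 = 21180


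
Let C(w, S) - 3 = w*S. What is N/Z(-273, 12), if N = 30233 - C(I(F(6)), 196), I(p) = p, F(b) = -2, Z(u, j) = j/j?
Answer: 30622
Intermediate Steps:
Z(u, j) = 1
C(w, S) = 3 + S*w (C(w, S) = 3 + w*S = 3 + S*w)
N = 30622 (N = 30233 - (3 + 196*(-2)) = 30233 - (3 - 392) = 30233 - 1*(-389) = 30233 + 389 = 30622)
N/Z(-273, 12) = 30622/1 = 30622*1 = 30622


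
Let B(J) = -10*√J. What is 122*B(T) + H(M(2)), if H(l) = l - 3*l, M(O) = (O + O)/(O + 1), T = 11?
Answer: -8/3 - 1220*√11 ≈ -4048.9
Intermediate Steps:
M(O) = 2*O/(1 + O) (M(O) = (2*O)/(1 + O) = 2*O/(1 + O))
H(l) = -2*l
122*B(T) + H(M(2)) = 122*(-10*√11) - 4*2/(1 + 2) = -1220*√11 - 4*2/3 = -1220*√11 - 2*4/3 = -1220*√11 - 8/3 = -8/3 - 1220*√11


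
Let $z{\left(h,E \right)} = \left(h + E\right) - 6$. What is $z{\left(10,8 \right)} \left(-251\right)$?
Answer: $-3012$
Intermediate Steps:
$z{\left(h,E \right)} = -6 + E + h$ ($z{\left(h,E \right)} = \left(E + h\right) - 6 = -6 + E + h$)
$z{\left(10,8 \right)} \left(-251\right) = \left(-6 + 8 + 10\right) \left(-251\right) = 12 \left(-251\right) = -3012$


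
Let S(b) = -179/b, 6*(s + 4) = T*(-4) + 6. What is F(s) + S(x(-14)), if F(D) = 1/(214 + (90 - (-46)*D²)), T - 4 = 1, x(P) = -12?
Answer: 1731163/116052 ≈ 14.917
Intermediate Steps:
T = 5 (T = 4 + 1 = 5)
s = -19/3 (s = -4 + (5*(-4) + 6)/6 = -4 + (-20 + 6)/6 = -4 + (⅙)*(-14) = -4 - 7/3 = -19/3 ≈ -6.3333)
F(D) = 1/(304 + 46*D²) (F(D) = 1/(214 + (90 + 46*D²)) = 1/(304 + 46*D²))
F(s) + S(x(-14)) = 1/(2*(152 + 23*(-19/3)²)) - 179/(-12) = 1/(2*(152 + 23*(361/9))) - 179*(-1/12) = 1/(2*(152 + 8303/9)) + 179/12 = 1/(2*(9671/9)) + 179/12 = (½)*(9/9671) + 179/12 = 9/19342 + 179/12 = 1731163/116052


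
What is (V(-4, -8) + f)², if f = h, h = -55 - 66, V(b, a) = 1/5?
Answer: 364816/25 ≈ 14593.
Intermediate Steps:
V(b, a) = ⅕
h = -121
f = -121
(V(-4, -8) + f)² = (⅕ - 121)² = (-604/5)² = 364816/25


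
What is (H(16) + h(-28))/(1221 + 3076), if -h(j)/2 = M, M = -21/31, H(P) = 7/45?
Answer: 2107/5994315 ≈ 0.00035150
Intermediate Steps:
H(P) = 7/45 (H(P) = 7*(1/45) = 7/45)
M = -21/31 (M = -21*1/31 = -21/31 ≈ -0.67742)
h(j) = 42/31 (h(j) = -2*(-21/31) = 42/31)
(H(16) + h(-28))/(1221 + 3076) = (7/45 + 42/31)/(1221 + 3076) = (2107/1395)/4297 = (2107/1395)*(1/4297) = 2107/5994315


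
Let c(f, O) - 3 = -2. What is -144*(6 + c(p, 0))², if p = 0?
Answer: -7056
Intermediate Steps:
c(f, O) = 1 (c(f, O) = 3 - 2 = 1)
-144*(6 + c(p, 0))² = -144*(6 + 1)² = -144*7² = -144*49 = -7056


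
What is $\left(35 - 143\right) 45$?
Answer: $-4860$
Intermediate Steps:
$\left(35 - 143\right) 45 = \left(-108\right) 45 = -4860$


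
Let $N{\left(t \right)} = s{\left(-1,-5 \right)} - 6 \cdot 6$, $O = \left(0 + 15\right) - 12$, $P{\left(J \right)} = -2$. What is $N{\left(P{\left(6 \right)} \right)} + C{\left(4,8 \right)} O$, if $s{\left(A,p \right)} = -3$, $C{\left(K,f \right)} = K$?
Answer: $-27$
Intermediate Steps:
$O = 3$ ($O = 15 - 12 = 3$)
$N{\left(t \right)} = -39$ ($N{\left(t \right)} = -3 - 6 \cdot 6 = -3 - 36 = -39$)
$N{\left(P{\left(6 \right)} \right)} + C{\left(4,8 \right)} O = -39 + 4 \cdot 3 = -39 + 12 = -27$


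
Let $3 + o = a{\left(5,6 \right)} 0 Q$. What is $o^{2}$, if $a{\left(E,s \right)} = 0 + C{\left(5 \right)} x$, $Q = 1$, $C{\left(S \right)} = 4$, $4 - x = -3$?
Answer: $9$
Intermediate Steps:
$x = 7$ ($x = 4 - -3 = 4 + 3 = 7$)
$a{\left(E,s \right)} = 28$ ($a{\left(E,s \right)} = 0 + 4 \cdot 7 = 0 + 28 = 28$)
$o = -3$ ($o = -3 + 28 \cdot 0 \cdot 1 = -3 + 0 \cdot 1 = -3 + 0 = -3$)
$o^{2} = \left(-3\right)^{2} = 9$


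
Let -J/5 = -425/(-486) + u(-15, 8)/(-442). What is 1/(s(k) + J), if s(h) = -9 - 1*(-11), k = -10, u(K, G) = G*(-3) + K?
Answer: -4131/11623 ≈ -0.35542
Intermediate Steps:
u(K, G) = K - 3*G (u(K, G) = -3*G + K = K - 3*G)
J = -19885/4131 (J = -5*(-425/(-486) + (-15 - 3*8)/(-442)) = -5*(-425*(-1/486) + (-15 - 24)*(-1/442)) = -5*(425/486 - 39*(-1/442)) = -5*(425/486 + 3/34) = -5*3977/4131 = -19885/4131 ≈ -4.8136)
s(h) = 2 (s(h) = -9 + 11 = 2)
1/(s(k) + J) = 1/(2 - 19885/4131) = 1/(-11623/4131) = -4131/11623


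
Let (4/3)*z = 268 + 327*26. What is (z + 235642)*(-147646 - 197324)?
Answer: -83558460915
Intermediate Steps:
z = 13155/2 (z = 3*(268 + 327*26)/4 = 3*(268 + 8502)/4 = (3/4)*8770 = 13155/2 ≈ 6577.5)
(z + 235642)*(-147646 - 197324) = (13155/2 + 235642)*(-147646 - 197324) = (484439/2)*(-344970) = -83558460915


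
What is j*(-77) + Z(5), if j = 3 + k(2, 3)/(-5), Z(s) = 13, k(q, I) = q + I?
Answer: -141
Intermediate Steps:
k(q, I) = I + q
j = 2 (j = 3 + (3 + 2)/(-5) = 3 + 5*(-1/5) = 3 - 1 = 2)
j*(-77) + Z(5) = 2*(-77) + 13 = -154 + 13 = -141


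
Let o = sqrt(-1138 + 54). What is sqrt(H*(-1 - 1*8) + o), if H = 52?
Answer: sqrt(-468 + 2*I*sqrt(271)) ≈ 0.76049 + 21.647*I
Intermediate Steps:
o = 2*I*sqrt(271) (o = sqrt(-1084) = 2*I*sqrt(271) ≈ 32.924*I)
sqrt(H*(-1 - 1*8) + o) = sqrt(52*(-1 - 1*8) + 2*I*sqrt(271)) = sqrt(52*(-1 - 8) + 2*I*sqrt(271)) = sqrt(52*(-9) + 2*I*sqrt(271)) = sqrt(-468 + 2*I*sqrt(271))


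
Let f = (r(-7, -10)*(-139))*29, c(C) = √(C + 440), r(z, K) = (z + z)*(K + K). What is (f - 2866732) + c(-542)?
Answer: -3995412 + I*√102 ≈ -3.9954e+6 + 10.1*I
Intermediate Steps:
r(z, K) = 4*K*z (r(z, K) = (2*z)*(2*K) = 4*K*z)
c(C) = √(440 + C)
f = -1128680 (f = ((4*(-10)*(-7))*(-139))*29 = (280*(-139))*29 = -38920*29 = -1128680)
(f - 2866732) + c(-542) = (-1128680 - 2866732) + √(440 - 542) = -3995412 + √(-102) = -3995412 + I*√102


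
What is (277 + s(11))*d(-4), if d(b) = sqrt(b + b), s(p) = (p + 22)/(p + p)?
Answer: 557*I*sqrt(2) ≈ 787.72*I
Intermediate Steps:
s(p) = (22 + p)/(2*p) (s(p) = (22 + p)/((2*p)) = (22 + p)*(1/(2*p)) = (22 + p)/(2*p))
d(b) = sqrt(2)*sqrt(b) (d(b) = sqrt(2*b) = sqrt(2)*sqrt(b))
(277 + s(11))*d(-4) = (277 + (1/2)*(22 + 11)/11)*(sqrt(2)*sqrt(-4)) = (277 + (1/2)*(1/11)*33)*(sqrt(2)*(2*I)) = (277 + 3/2)*(2*I*sqrt(2)) = 557*(2*I*sqrt(2))/2 = 557*I*sqrt(2)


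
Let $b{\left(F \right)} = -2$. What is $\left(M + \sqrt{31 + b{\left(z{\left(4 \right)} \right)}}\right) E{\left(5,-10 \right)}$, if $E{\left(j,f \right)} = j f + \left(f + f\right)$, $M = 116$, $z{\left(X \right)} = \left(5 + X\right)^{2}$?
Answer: $-8120 - 70 \sqrt{29} \approx -8497.0$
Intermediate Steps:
$E{\left(j,f \right)} = 2 f + f j$ ($E{\left(j,f \right)} = f j + 2 f = 2 f + f j$)
$\left(M + \sqrt{31 + b{\left(z{\left(4 \right)} \right)}}\right) E{\left(5,-10 \right)} = \left(116 + \sqrt{31 - 2}\right) \left(- 10 \left(2 + 5\right)\right) = \left(116 + \sqrt{29}\right) \left(\left(-10\right) 7\right) = \left(116 + \sqrt{29}\right) \left(-70\right) = -8120 - 70 \sqrt{29}$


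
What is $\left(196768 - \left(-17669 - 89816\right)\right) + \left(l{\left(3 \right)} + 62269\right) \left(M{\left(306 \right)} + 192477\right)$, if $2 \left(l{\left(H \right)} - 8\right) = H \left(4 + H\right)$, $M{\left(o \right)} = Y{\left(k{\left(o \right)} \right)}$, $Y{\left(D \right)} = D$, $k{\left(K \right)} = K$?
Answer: $\frac{24016550731}{2} \approx 1.2008 \cdot 10^{10}$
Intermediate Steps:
$M{\left(o \right)} = o$
$l{\left(H \right)} = 8 + \frac{H \left(4 + H\right)}{2}$
$\left(196768 - \left(-17669 - 89816\right)\right) + \left(l{\left(3 \right)} + 62269\right) \left(M{\left(306 \right)} + 192477\right) = \left(196768 - \left(-17669 - 89816\right)\right) + \left(\left(8 + \frac{3^{2}}{2} + 2 \cdot 3\right) + 62269\right) \left(306 + 192477\right) = \left(196768 - \left(-17669 - 89816\right)\right) + \left(\left(8 + \frac{1}{2} \cdot 9 + 6\right) + 62269\right) 192783 = \left(196768 - -107485\right) + \left(\left(8 + \frac{9}{2} + 6\right) + 62269\right) 192783 = \left(196768 + 107485\right) + \left(\frac{37}{2} + 62269\right) 192783 = 304253 + \frac{124575}{2} \cdot 192783 = 304253 + \frac{24015942225}{2} = \frac{24016550731}{2}$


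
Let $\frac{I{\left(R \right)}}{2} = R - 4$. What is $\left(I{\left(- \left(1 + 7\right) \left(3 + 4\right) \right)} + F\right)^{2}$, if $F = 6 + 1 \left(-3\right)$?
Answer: $13689$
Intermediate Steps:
$I{\left(R \right)} = -8 + 2 R$ ($I{\left(R \right)} = 2 \left(R - 4\right) = 2 \left(-4 + R\right) = -8 + 2 R$)
$F = 3$ ($F = 6 - 3 = 3$)
$\left(I{\left(- \left(1 + 7\right) \left(3 + 4\right) \right)} + F\right)^{2} = \left(\left(-8 + 2 \left(- \left(1 + 7\right) \left(3 + 4\right)\right)\right) + 3\right)^{2} = \left(\left(-8 + 2 \left(- 8 \cdot 7\right)\right) + 3\right)^{2} = \left(\left(-8 + 2 \left(\left(-1\right) 56\right)\right) + 3\right)^{2} = \left(\left(-8 + 2 \left(-56\right)\right) + 3\right)^{2} = \left(\left(-8 - 112\right) + 3\right)^{2} = \left(-120 + 3\right)^{2} = \left(-117\right)^{2} = 13689$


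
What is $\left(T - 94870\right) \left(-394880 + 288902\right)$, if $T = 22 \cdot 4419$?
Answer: $-248836344$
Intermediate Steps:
$T = 97218$
$\left(T - 94870\right) \left(-394880 + 288902\right) = \left(97218 - 94870\right) \left(-394880 + 288902\right) = 2348 \left(-105978\right) = -248836344$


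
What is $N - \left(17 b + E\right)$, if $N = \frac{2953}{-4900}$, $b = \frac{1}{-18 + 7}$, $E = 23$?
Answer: $- \frac{1188883}{53900} \approx -22.057$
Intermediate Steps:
$b = - \frac{1}{11}$ ($b = \frac{1}{-11} = - \frac{1}{11} \approx -0.090909$)
$N = - \frac{2953}{4900}$ ($N = 2953 \left(- \frac{1}{4900}\right) = - \frac{2953}{4900} \approx -0.60265$)
$N - \left(17 b + E\right) = - \frac{2953}{4900} - \left(17 \left(- \frac{1}{11}\right) + 23\right) = - \frac{2953}{4900} - \left(- \frac{17}{11} + 23\right) = - \frac{2953}{4900} - \frac{236}{11} = - \frac{1188883}{53900}$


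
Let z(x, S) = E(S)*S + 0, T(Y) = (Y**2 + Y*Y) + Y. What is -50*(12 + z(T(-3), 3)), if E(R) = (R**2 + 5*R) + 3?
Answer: -4650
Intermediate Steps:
T(Y) = Y + 2*Y**2 (T(Y) = (Y**2 + Y**2) + Y = 2*Y**2 + Y = Y + 2*Y**2)
E(R) = 3 + R**2 + 5*R
z(x, S) = S*(3 + S**2 + 5*S) (z(x, S) = (3 + S**2 + 5*S)*S + 0 = S*(3 + S**2 + 5*S) + 0 = S*(3 + S**2 + 5*S))
-50*(12 + z(T(-3), 3)) = -50*(12 + 3*(3 + 3**2 + 5*3)) = -50*(12 + 3*(3 + 9 + 15)) = -50*(12 + 3*27) = -50*(12 + 81) = -50*93 = -4650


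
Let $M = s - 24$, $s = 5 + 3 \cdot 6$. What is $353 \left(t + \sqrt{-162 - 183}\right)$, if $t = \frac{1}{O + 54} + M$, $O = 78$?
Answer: $- \frac{46243}{132} + 353 i \sqrt{345} \approx -350.33 + 6556.7 i$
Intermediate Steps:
$s = 23$ ($s = 5 + 18 = 23$)
$M = -1$ ($M = 23 - 24 = -1$)
$t = - \frac{131}{132}$ ($t = \frac{1}{78 + 54} - 1 = \frac{1}{132} - 1 = - \frac{131}{132} \approx -0.99242$)
$353 \left(t + \sqrt{-162 - 183}\right) = 353 \left(- \frac{131}{132} + \sqrt{-162 - 183}\right) = 353 \left(- \frac{131}{132} + \sqrt{-345}\right) = 353 \left(- \frac{131}{132} + i \sqrt{345}\right) = - \frac{46243}{132} + 353 i \sqrt{345}$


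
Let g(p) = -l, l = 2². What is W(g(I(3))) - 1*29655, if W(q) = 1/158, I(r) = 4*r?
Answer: -4685489/158 ≈ -29655.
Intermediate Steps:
l = 4
g(p) = -4 (g(p) = -1*4 = -4)
W(q) = 1/158
W(g(I(3))) - 1*29655 = 1/158 - 1*29655 = 1/158 - 29655 = -4685489/158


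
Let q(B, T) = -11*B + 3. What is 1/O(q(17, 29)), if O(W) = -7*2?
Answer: -1/14 ≈ -0.071429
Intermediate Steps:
q(B, T) = 3 - 11*B
O(W) = -14
1/O(q(17, 29)) = 1/(-14) = -1/14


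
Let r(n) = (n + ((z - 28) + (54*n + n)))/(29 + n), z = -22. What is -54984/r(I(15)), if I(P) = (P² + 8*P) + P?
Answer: -10694388/10055 ≈ -1063.6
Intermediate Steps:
I(P) = P² + 9*P
r(n) = (-50 + 56*n)/(29 + n) (r(n) = (n + ((-22 - 28) + (54*n + n)))/(29 + n) = (n + (-50 + 55*n))/(29 + n) = (-50 + 56*n)/(29 + n))
-54984/r(I(15)) = -54984*(29 + 15*(9 + 15))/(2*(-25 + 28*(15*(9 + 15)))) = -54984*(29 + 15*24)/(2*(-25 + 28*(15*24))) = -54984*(29 + 360)/(2*(-25 + 28*360)) = -54984*389/(2*(-25 + 10080)) = -54984/(2*(1/389)*10055) = -54984/20110/389 = -54984*389/20110 = -10694388/10055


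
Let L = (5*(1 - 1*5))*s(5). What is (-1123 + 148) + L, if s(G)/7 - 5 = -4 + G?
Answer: -1815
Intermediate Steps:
s(G) = 7 + 7*G (s(G) = 35 + 7*(-4 + G) = 35 + (-28 + 7*G) = 7 + 7*G)
L = -840 (L = (5*(1 - 1*5))*(7 + 7*5) = (5*(1 - 5))*(7 + 35) = (5*(-4))*42 = -20*42 = -840)
(-1123 + 148) + L = (-1123 + 148) - 840 = -975 - 840 = -1815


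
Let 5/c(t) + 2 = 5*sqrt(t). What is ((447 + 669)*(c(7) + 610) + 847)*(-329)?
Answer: -4261133317/19 - 1019900*sqrt(7)/19 ≈ -2.2441e+8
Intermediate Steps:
c(t) = 5/(-2 + 5*sqrt(t))
((447 + 669)*(c(7) + 610) + 847)*(-329) = ((447 + 669)*(5/(-2 + 5*sqrt(7)) + 610) + 847)*(-329) = (1116*(610 + 5/(-2 + 5*sqrt(7))) + 847)*(-329) = ((680760 + 5580/(-2 + 5*sqrt(7))) + 847)*(-329) = (681607 + 5580/(-2 + 5*sqrt(7)))*(-329) = -224248703 - 1835820/(-2 + 5*sqrt(7))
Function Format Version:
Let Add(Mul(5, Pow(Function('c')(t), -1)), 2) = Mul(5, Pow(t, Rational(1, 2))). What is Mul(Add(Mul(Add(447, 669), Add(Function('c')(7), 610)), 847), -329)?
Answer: Add(Rational(-4261133317, 19), Mul(Rational(-1019900, 19), Pow(7, Rational(1, 2)))) ≈ -2.2441e+8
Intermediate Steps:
Function('c')(t) = Mul(5, Pow(Add(-2, Mul(5, Pow(t, Rational(1, 2)))), -1))
Mul(Add(Mul(Add(447, 669), Add(Function('c')(7), 610)), 847), -329) = Mul(Add(Mul(Add(447, 669), Add(Mul(5, Pow(Add(-2, Mul(5, Pow(7, Rational(1, 2)))), -1)), 610)), 847), -329) = Mul(Add(Mul(1116, Add(610, Mul(5, Pow(Add(-2, Mul(5, Pow(7, Rational(1, 2)))), -1)))), 847), -329) = Mul(Add(Add(680760, Mul(5580, Pow(Add(-2, Mul(5, Pow(7, Rational(1, 2)))), -1))), 847), -329) = Mul(Add(681607, Mul(5580, Pow(Add(-2, Mul(5, Pow(7, Rational(1, 2)))), -1))), -329) = Add(-224248703, Mul(-1835820, Pow(Add(-2, Mul(5, Pow(7, Rational(1, 2)))), -1)))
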